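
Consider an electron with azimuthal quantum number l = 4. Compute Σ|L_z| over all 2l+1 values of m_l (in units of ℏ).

Σ|L_z| = 20 ℏ

The allowed m_l values are -4, -3, -2, -1, 0, 1, 2, 3, 4.
Σ|m_l| = 2(1+2+…+4) = 20.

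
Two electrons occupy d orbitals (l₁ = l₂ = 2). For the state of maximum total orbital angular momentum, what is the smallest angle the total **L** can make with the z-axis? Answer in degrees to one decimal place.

θ_min ≈ 26.6°

Angular momentum addition gives L = |l₁ − l₂|, …, l₁ + l₂.
L ∈ {0, 1, 2, 3, 4}.
The maximum is L = 4, with |L_tot| = ℏ√(4·5) = 2√5 ℏ.
The minimum angle with z is arccos(4/√20) ≈ 26.6°.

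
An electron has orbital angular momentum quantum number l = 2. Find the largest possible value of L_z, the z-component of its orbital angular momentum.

L_z = m_l ℏ with m_l ∈ {−2, …, 2}; the maximum is m_l = 2.

L_z,max = 2ℏ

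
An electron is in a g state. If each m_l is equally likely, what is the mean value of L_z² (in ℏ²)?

G corresponds to l = 4.
The allowed m_l values are -4, -3, -2, -1, 0, 1, 2, 3, 4.
Average of L_z² over 9 states: 60/9 ℏ² = 6.667 ℏ².

⟨L_z²⟩ = 6.667 ℏ²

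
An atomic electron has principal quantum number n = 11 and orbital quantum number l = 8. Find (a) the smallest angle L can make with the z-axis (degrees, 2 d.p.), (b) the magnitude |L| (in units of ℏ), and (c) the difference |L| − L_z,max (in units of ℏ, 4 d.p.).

cos θ_min = 8/√72, so θ_min ≈ 19.47°.
|L| = ℏ√(8·9) = 6√2 ℏ ≈ 8.485ℏ.
|L| − L_z,max = (6√2 − 8)ℏ ≈ 0.4853ℏ.

θ_min ≈ 19.47°; |L| = 6√2 ℏ ≈ 8.485ℏ; |L|−L_z,max ≈ 0.4853ℏ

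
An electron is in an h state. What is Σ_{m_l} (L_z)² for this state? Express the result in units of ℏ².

For an h orbital, l = 5.
m_l ∈ {-5, -4, -3, -2, -1, 0, 1, 2, 3, 4, 5}.
Σ m_l² = 2·(1 + 4 + 9 + 16 + 25) = 110.

Σ(L_z)² = 110 ℏ²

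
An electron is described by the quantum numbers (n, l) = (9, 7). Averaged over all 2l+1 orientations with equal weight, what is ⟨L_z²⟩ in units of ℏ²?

⟨L_z²⟩ = 18.67 ℏ²

m_l ∈ {-7, -6, -5, -4, -3, -2, -1, 0, 1, 2, 3, 4, 5, 6, 7}.
⟨L_z²⟩ = ℏ²·(Σ m_l²)/(2l+1) = ℏ²·280/15 = 18.67ℏ².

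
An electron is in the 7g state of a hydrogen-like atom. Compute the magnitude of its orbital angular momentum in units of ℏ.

7g means n = 7, l = 4.
|L| = ℏ√(l(l+1)) = ℏ√(4·5) = 2√5 ℏ

|L| = 2√5 ℏ ≈ 4.472ℏ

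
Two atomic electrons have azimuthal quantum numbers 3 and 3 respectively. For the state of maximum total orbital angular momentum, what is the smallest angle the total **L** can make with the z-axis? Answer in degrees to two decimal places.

θ_min ≈ 22.21°

L runs from |3 − 3| = 0 to 3 + 3 = 6.
So L can be 0, 1, 2, 3, 4, 5, 6.
The maximum is L = 6, with |L_tot| = ℏ√(6·7) = √42 ℏ.
The minimum angle with z is arccos(6/√42) ≈ 22.21°.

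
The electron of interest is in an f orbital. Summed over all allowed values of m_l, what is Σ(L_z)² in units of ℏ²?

Σ(L_z)² = 28 ℏ²

An f state has l = 3.
m_l ∈ {-3, -2, -1, 0, 1, 2, 3}.
Σ m_l² = l(l+1)(2l+1)/3 = 3·4·7/3 = 28.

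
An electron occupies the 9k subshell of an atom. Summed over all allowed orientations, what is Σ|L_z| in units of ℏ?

For 9k, l = 7.
m_l runs from −7 to 7, i.e. {-7, -6, -5, -4, -3, -2, -1, 0, 1, 2, 3, 4, 5, 6, 7}.
Σ|m_l| = 2·7(7+1)/2 = 56.

Σ|L_z| = 56 ℏ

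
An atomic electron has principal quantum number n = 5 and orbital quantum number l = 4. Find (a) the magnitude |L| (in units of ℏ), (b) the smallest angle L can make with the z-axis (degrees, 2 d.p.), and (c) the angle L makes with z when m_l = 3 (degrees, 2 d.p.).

|L| = ℏ√(4·5) = 2√5 ℏ ≈ 4.472ℏ.
cos θ_min = 4/√20, so θ_min ≈ 26.57°.
For m_l = 3: cos θ = 3/√20, θ ≈ 47.87°.

|L| = 2√5 ℏ ≈ 4.472ℏ; θ_min ≈ 26.57°; θ(m_l=3) ≈ 47.87°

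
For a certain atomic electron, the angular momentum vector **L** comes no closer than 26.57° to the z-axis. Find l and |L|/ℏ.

l = 4, |L| = 2√5 ℏ ≈ 4.472ℏ

cos²θ_min = l/(l+1) = 0.7999.
l = cos²θ/sin²θ ≈ 4.
Then |L| = ℏ√(4·5) = 2√5 ℏ.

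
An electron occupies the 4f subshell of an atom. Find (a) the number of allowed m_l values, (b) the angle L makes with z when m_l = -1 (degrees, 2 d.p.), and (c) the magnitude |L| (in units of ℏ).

For 4f, l = 3.
There are 2l+1 = 7 values of m_l.
For m_l = -1: cos θ = -1/√12, θ ≈ 106.78°.
|L| = ℏ√(3·4) = 2√3 ℏ ≈ 3.464ℏ.

7 values; θ(m_l=-1) ≈ 106.78°; |L| = 2√3 ℏ ≈ 3.464ℏ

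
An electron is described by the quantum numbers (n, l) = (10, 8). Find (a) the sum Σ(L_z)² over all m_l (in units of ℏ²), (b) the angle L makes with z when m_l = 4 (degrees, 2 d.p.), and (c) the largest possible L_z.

Σ(L_z)² = 408 ℏ²; θ(m_l=4) ≈ 61.87°; L_z,max = 8ℏ

Σ m_l² = 408, so Σ(L_z)² = 408 ℏ².
For m_l = 4: cos θ = 4/√72, θ ≈ 61.87°.
L_z,max = lℏ = 8ℏ.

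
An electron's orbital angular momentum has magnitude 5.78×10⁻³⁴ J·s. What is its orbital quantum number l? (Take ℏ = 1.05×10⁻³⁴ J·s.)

In units of ℏ, |L| ≈ 5.505.
Set l(l+1) = 30.30; the integer solution is l = 5.

l = 5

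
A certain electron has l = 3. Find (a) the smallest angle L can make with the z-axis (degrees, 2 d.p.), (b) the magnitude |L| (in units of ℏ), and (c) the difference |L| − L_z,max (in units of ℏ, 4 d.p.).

cos θ_min = 3/√12, so θ_min ≈ 30.00°.
|L| = ℏ√(3·4) = 2√3 ℏ ≈ 3.464ℏ.
|L| − L_z,max = (2√3 − 3)ℏ ≈ 0.4641ℏ.

θ_min ≈ 30.00°; |L| = 2√3 ℏ ≈ 3.464ℏ; |L|−L_z,max ≈ 0.4641ℏ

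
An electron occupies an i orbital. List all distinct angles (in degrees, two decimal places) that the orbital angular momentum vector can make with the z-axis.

An i state has l = 6.
|L|² = l(l+1)ℏ² = 42ℏ², so |L| = √42 ℏ.
cos θ = m_l/√42 for each m_l ∈ {-6, -5, -4, -3, -2, -1, 0, 1, 2, 3, 4, 5, 6}.

θ ∈ {22.21°, 39.51°, 51.89°, 62.42°, 72.02°, 81.12°, 90.00°, 98.88°, 107.98°, 117.58°, 128.11°, 140.49°, 157.79°}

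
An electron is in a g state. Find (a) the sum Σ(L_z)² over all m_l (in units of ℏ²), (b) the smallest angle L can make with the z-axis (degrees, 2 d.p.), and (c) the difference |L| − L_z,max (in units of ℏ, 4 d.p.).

The letter g corresponds to l = 4.
Σ m_l² = 60, so Σ(L_z)² = 60 ℏ².
cos θ_min = 4/√20, so θ_min ≈ 26.57°.
|L| − L_z,max = (2√5 − 4)ℏ ≈ 0.4721ℏ.

Σ(L_z)² = 60 ℏ²; θ_min ≈ 26.57°; |L|−L_z,max ≈ 0.4721ℏ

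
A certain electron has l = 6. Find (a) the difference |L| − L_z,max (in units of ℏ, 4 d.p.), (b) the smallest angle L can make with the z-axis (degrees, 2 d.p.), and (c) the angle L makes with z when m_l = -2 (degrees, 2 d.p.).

|L|−L_z,max ≈ 0.4807ℏ; θ_min ≈ 22.21°; θ(m_l=-2) ≈ 107.98°

|L| − L_z,max = (√42 − 6)ℏ ≈ 0.4807ℏ.
cos θ_min = 6/√42, so θ_min ≈ 22.21°.
For m_l = -2: cos θ = -2/√42, θ ≈ 107.98°.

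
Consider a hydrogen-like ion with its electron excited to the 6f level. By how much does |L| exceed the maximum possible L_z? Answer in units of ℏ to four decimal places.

|L| − L_z,max ≈ 0.4641ℏ

The 6f level has l = 3.
|L| = 2√3 ℏ ≈ 3.4641ℏ, while L_z,max = lℏ = 3ℏ.
The difference is (2√3 − 3)ℏ ≈ 0.4641ℏ.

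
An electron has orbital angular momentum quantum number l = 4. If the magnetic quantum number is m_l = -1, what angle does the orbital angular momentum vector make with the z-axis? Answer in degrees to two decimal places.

|L| = √(l(l+1)) ℏ = 2√5 ℏ.
L_z = m_l ℏ = −1ℏ.
cos θ = L_z/|L| = -1/√20, so θ ≈ 102.92°.

θ ≈ 102.92°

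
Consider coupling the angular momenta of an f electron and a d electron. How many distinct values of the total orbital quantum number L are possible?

The total orbital quantum number L ranges from |l₁ − l₂| to l₁ + l₂ in integer steps.
Allowed values: L = 1, 2, 3, 4, 5.
That is 5 values.

5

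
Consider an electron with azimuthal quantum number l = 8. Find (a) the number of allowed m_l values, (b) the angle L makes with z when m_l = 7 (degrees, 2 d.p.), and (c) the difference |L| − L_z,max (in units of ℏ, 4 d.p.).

17 values; θ(m_l=7) ≈ 34.42°; |L|−L_z,max ≈ 0.4853ℏ

There are 2l+1 = 17 values of m_l.
For m_l = 7: cos θ = 7/√72, θ ≈ 34.42°.
|L| − L_z,max = (6√2 − 8)ℏ ≈ 0.4853ℏ.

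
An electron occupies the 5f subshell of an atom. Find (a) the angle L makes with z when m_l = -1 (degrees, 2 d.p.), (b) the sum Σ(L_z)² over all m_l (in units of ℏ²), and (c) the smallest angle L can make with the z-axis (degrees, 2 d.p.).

5f means n = 5, l = 3.
For m_l = -1: cos θ = -1/√12, θ ≈ 106.78°.
Σ m_l² = 28, so Σ(L_z)² = 28 ℏ².
cos θ_min = 3/√12, so θ_min ≈ 30.00°.

θ(m_l=-1) ≈ 106.78°; Σ(L_z)² = 28 ℏ²; θ_min ≈ 30.00°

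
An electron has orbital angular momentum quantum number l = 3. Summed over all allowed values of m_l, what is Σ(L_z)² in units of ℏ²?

Σ(L_z)² = 28 ℏ²

m_l ∈ {-3, -2, -1, 0, 1, 2, 3}.
Σ m_l² = l(l+1)(2l+1)/3 = 3·4·7/3 = 28.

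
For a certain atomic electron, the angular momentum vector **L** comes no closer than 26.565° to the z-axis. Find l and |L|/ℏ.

At minimum angle, m_l = l, so cos θ = l/√(l(l+1)); cos²θ = l/(l+1) = 0.8000.
l = cos²θ/sin²θ ≈ 4.
Then |L| = ℏ√(4·5) = 2√5 ℏ.

l = 4, |L| = 2√5 ℏ ≈ 4.472ℏ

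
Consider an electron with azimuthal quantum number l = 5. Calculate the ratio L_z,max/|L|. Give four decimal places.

L_z,max/|L| = 0.9129

|L| = √30 ℏ ≈ 5.4772ℏ, while L_z,max = lℏ = 5ℏ.
L_z,max/|L| = 5/√30 = 0.9129.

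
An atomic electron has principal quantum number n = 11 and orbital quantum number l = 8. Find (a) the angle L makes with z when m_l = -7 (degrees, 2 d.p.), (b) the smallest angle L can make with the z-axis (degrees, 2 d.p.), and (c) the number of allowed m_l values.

For m_l = -7: cos θ = -7/√72, θ ≈ 145.58°.
cos θ_min = 8/√72, so θ_min ≈ 19.47°.
There are 2l+1 = 17 values of m_l.

θ(m_l=-7) ≈ 145.58°; θ_min ≈ 19.47°; 17 values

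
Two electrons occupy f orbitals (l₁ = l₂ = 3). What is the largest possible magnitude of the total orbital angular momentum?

|L_tot|_max = √42 ℏ ≈ 6.481ℏ

L runs from |3 − 3| = 0 to 3 + 3 = 6.
So L can be 0, 1, 2, 3, 4, 5, 6.
The largest magnitude corresponds to L = 6: |L_tot| = ℏ√(6·7) = √42 ℏ.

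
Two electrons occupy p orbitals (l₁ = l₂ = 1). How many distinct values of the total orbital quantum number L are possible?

3

The total orbital quantum number L ranges from |l₁ − l₂| to l₁ + l₂ in integer steps.
So L can be 0, 1, 2.
That is 3 values.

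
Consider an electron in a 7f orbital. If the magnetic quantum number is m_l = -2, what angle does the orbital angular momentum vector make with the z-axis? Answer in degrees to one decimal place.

θ ≈ 125.3°

For 7f, l = 3.
|L|² = l(l+1)ℏ² = 12ℏ², so |L| = 2√3 ℏ.
L_z = m_l ℏ = −2ℏ.
cos θ = L_z/|L| = -2/√12, so θ ≈ 125.3°.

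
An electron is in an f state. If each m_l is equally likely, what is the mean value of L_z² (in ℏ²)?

⟨L_z²⟩ = 4 ℏ²

The letter f corresponds to l = 3.
m_l runs from −3 to 3, i.e. {-3, -2, -1, 0, 1, 2, 3}.
⟨L_z²⟩ = ℏ²·l(l+1)/3 = 4ℏ².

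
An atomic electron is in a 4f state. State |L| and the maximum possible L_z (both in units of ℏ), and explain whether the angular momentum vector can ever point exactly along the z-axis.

4f means n = 4, l = 3.
|L| = 2√3 ℏ ≈ 3.4641ℏ, while L_z,max = lℏ = 3ℏ.
Since |L| > L_z,max, the vector can never point exactly along z; the closest it comes is θ_min = arccos(3/√12) ≈ 30.0°.

No: L_z,max = 3ℏ < |L| = 2√3 ℏ ≈ 3.464ℏ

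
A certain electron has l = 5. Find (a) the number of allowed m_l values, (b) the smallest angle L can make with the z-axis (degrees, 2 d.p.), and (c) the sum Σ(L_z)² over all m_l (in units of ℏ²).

There are 2l+1 = 11 values of m_l.
cos θ_min = 5/√30, so θ_min ≈ 24.09°.
Σ m_l² = 110, so Σ(L_z)² = 110 ℏ².

11 values; θ_min ≈ 24.09°; Σ(L_z)² = 110 ℏ²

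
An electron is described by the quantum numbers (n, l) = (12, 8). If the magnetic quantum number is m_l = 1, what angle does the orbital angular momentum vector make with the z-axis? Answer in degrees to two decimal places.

|L| = √(l(l+1)) ℏ = 6√2 ℏ.
L_z = m_l ℏ = 1ℏ.
cos θ = L_z/|L| = 1/√72, so θ ≈ 83.23°.

θ ≈ 83.23°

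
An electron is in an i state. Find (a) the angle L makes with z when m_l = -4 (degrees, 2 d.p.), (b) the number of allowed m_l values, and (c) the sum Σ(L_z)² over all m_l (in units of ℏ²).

For an i orbital, l = 6.
For m_l = -4: cos θ = -4/√42, θ ≈ 128.11°.
There are 2l+1 = 13 values of m_l.
Σ m_l² = 182, so Σ(L_z)² = 182 ℏ².

θ(m_l=-4) ≈ 128.11°; 13 values; Σ(L_z)² = 182 ℏ²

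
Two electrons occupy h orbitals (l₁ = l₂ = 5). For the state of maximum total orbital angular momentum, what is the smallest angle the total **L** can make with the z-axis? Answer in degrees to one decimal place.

By the triangle rule, |l₁ − l₂| ≤ L ≤ l₁ + l₂.
So L can be 0, 1, 2, 3, 4, 5, 6, 7, 8, 9, 10.
The maximum is L = 10, with |L_tot| = ℏ√(10·11) = √110 ℏ.
The minimum angle with z is arccos(10/√110) ≈ 17.5°.

θ_min ≈ 17.5°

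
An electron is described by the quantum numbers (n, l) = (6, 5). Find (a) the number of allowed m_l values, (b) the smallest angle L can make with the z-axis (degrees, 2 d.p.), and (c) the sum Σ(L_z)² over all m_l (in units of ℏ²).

11 values; θ_min ≈ 24.09°; Σ(L_z)² = 110 ℏ²

There are 2l+1 = 11 values of m_l.
cos θ_min = 5/√30, so θ_min ≈ 24.09°.
Σ m_l² = 110, so Σ(L_z)² = 110 ℏ².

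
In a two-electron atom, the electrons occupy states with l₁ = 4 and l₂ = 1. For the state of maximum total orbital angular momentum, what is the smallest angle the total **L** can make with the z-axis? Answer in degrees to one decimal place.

Angular momentum addition gives L = |l₁ − l₂|, …, l₁ + l₂.
L ∈ {3, 4, 5}.
The maximum is L = 5, with |L_tot| = ℏ√(5·6) = √30 ℏ.
The minimum angle with z is arccos(5/√30) ≈ 24.1°.

θ_min ≈ 24.1°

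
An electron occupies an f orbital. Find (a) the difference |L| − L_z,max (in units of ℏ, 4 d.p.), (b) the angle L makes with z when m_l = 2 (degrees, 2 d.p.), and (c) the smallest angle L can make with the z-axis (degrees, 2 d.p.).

For an f orbital, l = 3.
|L| − L_z,max = (2√3 − 3)ℏ ≈ 0.4641ℏ.
For m_l = 2: cos θ = 2/√12, θ ≈ 54.74°.
cos θ_min = 3/√12, so θ_min ≈ 30.00°.

|L|−L_z,max ≈ 0.4641ℏ; θ(m_l=2) ≈ 54.74°; θ_min ≈ 30.00°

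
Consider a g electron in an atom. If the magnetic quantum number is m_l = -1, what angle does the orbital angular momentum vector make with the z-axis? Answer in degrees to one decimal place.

θ ≈ 102.9°

The letter g corresponds to l = 4.
|L|² = l(l+1)ℏ² = 20ℏ², so |L| = 2√5 ℏ.
L_z = m_l ℏ = −1ℏ.
cos θ = L_z/|L| = -1/√20, so θ ≈ 102.9°.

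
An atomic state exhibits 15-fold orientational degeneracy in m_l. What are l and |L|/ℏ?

Since there are 2l+1 = 15 values of m_l, l = 7.
Then |L| = √(l(l+1)) ℏ = 2√14 ℏ.

l = 7, |L| = 2√14 ℏ ≈ 7.483ℏ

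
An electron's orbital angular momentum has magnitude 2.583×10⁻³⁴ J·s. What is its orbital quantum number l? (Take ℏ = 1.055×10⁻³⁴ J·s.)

l = 2

In units of ℏ, |L| ≈ 2.448.
(|L|/ℏ)² = l(l+1) ≈ 5.99 ⇒ l = 2.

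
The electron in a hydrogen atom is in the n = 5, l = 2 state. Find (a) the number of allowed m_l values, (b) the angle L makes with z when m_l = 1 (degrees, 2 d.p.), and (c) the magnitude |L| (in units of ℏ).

There are 2l+1 = 5 values of m_l.
For m_l = 1: cos θ = 1/√6, θ ≈ 65.91°.
|L| = ℏ√(2·3) = √6 ℏ ≈ 2.449ℏ.

5 values; θ(m_l=1) ≈ 65.91°; |L| = √6 ℏ ≈ 2.449ℏ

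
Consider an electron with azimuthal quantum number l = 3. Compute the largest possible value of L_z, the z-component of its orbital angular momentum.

L_z = m_l ℏ with m_l ∈ {−3, …, 3}; the maximum is m_l = 3.

L_z,max = 3ℏ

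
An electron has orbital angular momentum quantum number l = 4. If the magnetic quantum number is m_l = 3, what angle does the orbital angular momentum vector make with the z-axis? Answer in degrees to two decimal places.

|L|² = l(l+1)ℏ² = 20ℏ², so |L| = 2√5 ℏ.
L_z = m_l ℏ = 3ℏ.
cos θ = L_z/|L| = 3/√20, so θ ≈ 47.87°.

θ ≈ 47.87°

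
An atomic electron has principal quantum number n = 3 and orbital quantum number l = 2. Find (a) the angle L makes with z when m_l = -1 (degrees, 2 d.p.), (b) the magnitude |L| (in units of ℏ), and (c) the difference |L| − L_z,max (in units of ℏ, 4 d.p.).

θ(m_l=-1) ≈ 114.09°; |L| = √6 ℏ ≈ 2.449ℏ; |L|−L_z,max ≈ 0.4495ℏ

For m_l = -1: cos θ = -1/√6, θ ≈ 114.09°.
|L| = ℏ√(2·3) = √6 ℏ ≈ 2.449ℏ.
|L| − L_z,max = (√6 − 2)ℏ ≈ 0.4495ℏ.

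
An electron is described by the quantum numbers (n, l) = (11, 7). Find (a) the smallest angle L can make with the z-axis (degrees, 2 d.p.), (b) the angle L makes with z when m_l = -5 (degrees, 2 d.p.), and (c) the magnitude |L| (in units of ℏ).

cos θ_min = 7/√56, so θ_min ≈ 20.70°.
For m_l = -5: cos θ = -5/√56, θ ≈ 131.92°.
|L| = ℏ√(7·8) = 2√14 ℏ ≈ 7.483ℏ.

θ_min ≈ 20.70°; θ(m_l=-5) ≈ 131.92°; |L| = 2√14 ℏ ≈ 7.483ℏ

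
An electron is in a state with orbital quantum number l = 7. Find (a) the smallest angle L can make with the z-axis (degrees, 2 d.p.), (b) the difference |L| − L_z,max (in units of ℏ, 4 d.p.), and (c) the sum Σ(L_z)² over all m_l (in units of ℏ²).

cos θ_min = 7/√56, so θ_min ≈ 20.70°.
|L| − L_z,max = (2√14 − 7)ℏ ≈ 0.4833ℏ.
Σ m_l² = 280, so Σ(L_z)² = 280 ℏ².

θ_min ≈ 20.70°; |L|−L_z,max ≈ 0.4833ℏ; Σ(L_z)² = 280 ℏ²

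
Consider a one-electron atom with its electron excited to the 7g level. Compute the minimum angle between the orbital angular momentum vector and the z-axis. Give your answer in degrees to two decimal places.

The 7g level has l = 4.
|L| = √(l(l+1)) ℏ = 2√5 ℏ.
The smallest angle corresponds to the largest L_z, i.e. m_l = l = 4, giving L_z = 4ℏ.
cos θ_min = 4/√20, so θ_min ≈ 26.57°.

θ_min ≈ 26.57°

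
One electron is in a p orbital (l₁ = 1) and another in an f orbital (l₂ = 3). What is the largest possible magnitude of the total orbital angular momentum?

|L_tot|_max = 2√5 ℏ ≈ 4.472ℏ

L runs from |1 − 3| = 2 to 1 + 3 = 4.
Allowed values: L = 2, 3, 4.
The largest magnitude corresponds to L = 4: |L_tot| = ℏ√(4·5) = 2√5 ℏ.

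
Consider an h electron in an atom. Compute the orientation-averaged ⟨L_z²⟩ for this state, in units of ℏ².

⟨L_z²⟩ = 10 ℏ²

The letter h corresponds to l = 5.
m_l ∈ {-5, -4, -3, -2, -1, 0, 1, 2, 3, 4, 5}.
⟨L_z²⟩ = ℏ²·(Σ m_l²)/(2l+1) = ℏ²·110/11 = 10ℏ².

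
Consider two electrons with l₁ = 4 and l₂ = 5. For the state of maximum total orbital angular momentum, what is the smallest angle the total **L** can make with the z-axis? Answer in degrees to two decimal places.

θ_min ≈ 18.43°

The total orbital quantum number L ranges from |l₁ − l₂| to l₁ + l₂ in integer steps.
Allowed values: L = 1, 2, 3, 4, 5, 6, 7, 8, 9.
The maximum is L = 9, with |L_tot| = ℏ√(9·10) = 3√10 ℏ.
The minimum angle with z is arccos(9/√90) ≈ 18.43°.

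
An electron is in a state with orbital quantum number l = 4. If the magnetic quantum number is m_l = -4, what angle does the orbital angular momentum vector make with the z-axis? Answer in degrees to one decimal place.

θ ≈ 153.4°

|L|² = l(l+1)ℏ² = 20ℏ², so |L| = 2√5 ℏ.
L_z = m_l ℏ = −4ℏ.
cos θ = L_z/|L| = -4/√20, so θ ≈ 153.4°.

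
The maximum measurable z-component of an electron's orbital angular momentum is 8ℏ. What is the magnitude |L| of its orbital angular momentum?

|L| = 6√2 ℏ ≈ 8.485ℏ

The maximum L_z equals lℏ, giving l = 8.
|L| = √(l(l+1)) ℏ = 6√2 ℏ.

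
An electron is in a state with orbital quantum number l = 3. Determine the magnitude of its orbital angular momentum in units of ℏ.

|L| = 2√3 ℏ ≈ 3.464ℏ

|L| = ℏ√(l(l+1)) = ℏ√(3·4) = 2√3 ℏ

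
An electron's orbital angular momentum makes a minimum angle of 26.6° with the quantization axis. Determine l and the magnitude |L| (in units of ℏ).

cos²θ_min = l/(l+1) = 0.7995.
Thus l = 0.7995/(1 − 0.7995) ≈ 4.
Then |L| = ℏ√(4·5) = 2√5 ℏ.

l = 4, |L| = 2√5 ℏ ≈ 4.472ℏ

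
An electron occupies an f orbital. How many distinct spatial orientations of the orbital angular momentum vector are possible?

The letter f corresponds to l = 3.
The number of m_l values is 2l + 1 = 2·3 + 1 = 7.

7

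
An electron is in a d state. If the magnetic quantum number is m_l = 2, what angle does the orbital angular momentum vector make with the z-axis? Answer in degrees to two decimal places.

For a d orbital, l = 2.
|L| = √(l(l+1)) ℏ = √6 ℏ.
L_z = m_l ℏ = 2ℏ.
cos θ = L_z/|L| = 2/√6, so θ ≈ 35.26°.

θ ≈ 35.26°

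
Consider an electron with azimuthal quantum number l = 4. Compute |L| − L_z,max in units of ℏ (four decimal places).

|L| = 2√5 ℏ ≈ 4.4721ℏ, while L_z,max = lℏ = 4ℏ.
The difference is (2√5 − 4)ℏ ≈ 0.4721ℏ.

|L| − L_z,max ≈ 0.4721ℏ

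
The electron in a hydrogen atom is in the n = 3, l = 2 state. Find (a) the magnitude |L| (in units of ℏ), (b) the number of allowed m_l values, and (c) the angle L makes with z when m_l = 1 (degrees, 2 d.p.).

|L| = √6 ℏ ≈ 2.449ℏ; 5 values; θ(m_l=1) ≈ 65.91°

|L| = ℏ√(2·3) = √6 ℏ ≈ 2.449ℏ.
There are 2l+1 = 5 values of m_l.
For m_l = 1: cos θ = 1/√6, θ ≈ 65.91°.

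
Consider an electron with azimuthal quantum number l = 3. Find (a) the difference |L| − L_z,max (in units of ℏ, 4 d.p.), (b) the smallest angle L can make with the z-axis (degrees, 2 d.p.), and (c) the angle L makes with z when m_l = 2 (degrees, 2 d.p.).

|L| − L_z,max = (2√3 − 3)ℏ ≈ 0.4641ℏ.
cos θ_min = 3/√12, so θ_min ≈ 30.00°.
For m_l = 2: cos θ = 2/√12, θ ≈ 54.74°.

|L|−L_z,max ≈ 0.4641ℏ; θ_min ≈ 30.00°; θ(m_l=2) ≈ 54.74°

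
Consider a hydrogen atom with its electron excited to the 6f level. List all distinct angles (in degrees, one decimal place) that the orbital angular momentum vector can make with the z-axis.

θ ∈ {30.0°, 54.7°, 73.2°, 90.0°, 106.8°, 125.3°, 150.0°}

The 6f level has l = 3.
|L| = √(l(l+1)) ℏ = 2√3 ℏ.
cos θ = m_l/√12 for each m_l ∈ {-3, -2, -1, 0, 1, 2, 3}.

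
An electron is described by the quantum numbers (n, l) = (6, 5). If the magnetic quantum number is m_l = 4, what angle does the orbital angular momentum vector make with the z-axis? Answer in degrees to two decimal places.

|L|² = l(l+1)ℏ² = 30ℏ², so |L| = √30 ℏ.
L_z = m_l ℏ = 4ℏ.
cos θ = L_z/|L| = 4/√30, so θ ≈ 43.09°.

θ ≈ 43.09°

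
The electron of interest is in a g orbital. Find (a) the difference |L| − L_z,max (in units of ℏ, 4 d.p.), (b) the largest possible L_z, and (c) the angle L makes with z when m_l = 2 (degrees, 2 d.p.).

A g state has l = 4.
|L| − L_z,max = (2√5 − 4)ℏ ≈ 0.4721ℏ.
L_z,max = lℏ = 4ℏ.
For m_l = 2: cos θ = 2/√20, θ ≈ 63.43°.

|L|−L_z,max ≈ 0.4721ℏ; L_z,max = 4ℏ; θ(m_l=2) ≈ 63.43°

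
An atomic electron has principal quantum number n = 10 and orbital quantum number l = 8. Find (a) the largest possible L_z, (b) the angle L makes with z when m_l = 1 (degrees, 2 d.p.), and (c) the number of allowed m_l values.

L_z,max = 8ℏ; θ(m_l=1) ≈ 83.23°; 17 values

L_z,max = lℏ = 8ℏ.
For m_l = 1: cos θ = 1/√72, θ ≈ 83.23°.
There are 2l+1 = 17 values of m_l.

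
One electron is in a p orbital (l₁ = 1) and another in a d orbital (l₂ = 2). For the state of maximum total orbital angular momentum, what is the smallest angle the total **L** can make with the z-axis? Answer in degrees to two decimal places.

L runs from |1 − 2| = 1 to 1 + 2 = 3.
So L can be 1, 2, 3.
The maximum is L = 3, with |L_tot| = ℏ√(3·4) = 2√3 ℏ.
The minimum angle with z is arccos(3/√12) ≈ 30.00°.

θ_min ≈ 30.00°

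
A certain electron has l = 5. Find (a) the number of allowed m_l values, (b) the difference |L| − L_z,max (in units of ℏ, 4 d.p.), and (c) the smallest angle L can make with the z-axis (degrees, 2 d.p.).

There are 2l+1 = 11 values of m_l.
|L| − L_z,max = (√30 − 5)ℏ ≈ 0.4772ℏ.
cos θ_min = 5/√30, so θ_min ≈ 24.09°.

11 values; |L|−L_z,max ≈ 0.4772ℏ; θ_min ≈ 24.09°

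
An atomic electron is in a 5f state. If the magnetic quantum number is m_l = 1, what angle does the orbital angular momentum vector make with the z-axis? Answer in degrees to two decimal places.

The 5f subshell has l = 3.
|L|² = l(l+1)ℏ² = 12ℏ², so |L| = 2√3 ℏ.
L_z = m_l ℏ = 1ℏ.
cos θ = L_z/|L| = 1/√12, so θ ≈ 73.22°.

θ ≈ 73.22°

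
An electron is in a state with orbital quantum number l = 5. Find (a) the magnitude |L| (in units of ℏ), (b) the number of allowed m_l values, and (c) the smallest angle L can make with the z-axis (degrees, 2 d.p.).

|L| = √30 ℏ ≈ 5.477ℏ; 11 values; θ_min ≈ 24.09°

|L| = ℏ√(5·6) = √30 ℏ ≈ 5.477ℏ.
There are 2l+1 = 11 values of m_l.
cos θ_min = 5/√30, so θ_min ≈ 24.09°.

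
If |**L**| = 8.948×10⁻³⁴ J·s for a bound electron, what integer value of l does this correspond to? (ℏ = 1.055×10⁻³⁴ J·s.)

|L|/ℏ = (8.948×10⁻³⁴)/(1.055×10⁻³⁴) ≈ 8.482.
(|L|/ℏ)² = l(l+1) ≈ 71.94 ⇒ l = 8.

l = 8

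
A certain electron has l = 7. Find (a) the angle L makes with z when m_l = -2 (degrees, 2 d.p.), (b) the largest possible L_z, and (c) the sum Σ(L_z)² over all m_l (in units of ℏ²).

θ(m_l=-2) ≈ 105.50°; L_z,max = 7ℏ; Σ(L_z)² = 280 ℏ²

For m_l = -2: cos θ = -2/√56, θ ≈ 105.50°.
L_z,max = lℏ = 7ℏ.
Σ m_l² = 280, so Σ(L_z)² = 280 ℏ².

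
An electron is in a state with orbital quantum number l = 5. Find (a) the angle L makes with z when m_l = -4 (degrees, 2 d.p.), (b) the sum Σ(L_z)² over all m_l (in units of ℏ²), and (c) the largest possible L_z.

For m_l = -4: cos θ = -4/√30, θ ≈ 136.91°.
Σ m_l² = 110, so Σ(L_z)² = 110 ℏ².
L_z,max = lℏ = 5ℏ.

θ(m_l=-4) ≈ 136.91°; Σ(L_z)² = 110 ℏ²; L_z,max = 5ℏ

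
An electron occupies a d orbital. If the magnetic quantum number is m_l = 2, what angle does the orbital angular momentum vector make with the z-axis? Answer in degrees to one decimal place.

For a d orbital, l = 2.
|L|² = l(l+1)ℏ² = 6ℏ², so |L| = √6 ℏ.
L_z = m_l ℏ = 2ℏ.
cos θ = L_z/|L| = 2/√6, so θ ≈ 35.3°.

θ ≈ 35.3°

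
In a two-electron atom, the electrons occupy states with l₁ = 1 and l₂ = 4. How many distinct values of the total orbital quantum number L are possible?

3

L runs from |1 − 4| = 3 to 1 + 4 = 5.
Allowed values: L = 3, 4, 5.
That is 3 values.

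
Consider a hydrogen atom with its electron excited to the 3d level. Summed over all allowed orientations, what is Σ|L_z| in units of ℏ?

The 3d level has l = 2.
The allowed m_l values are -2, -1, 0, 1, 2.
Σ|m_l| = l(l+1) = 6.

Σ|L_z| = 6 ℏ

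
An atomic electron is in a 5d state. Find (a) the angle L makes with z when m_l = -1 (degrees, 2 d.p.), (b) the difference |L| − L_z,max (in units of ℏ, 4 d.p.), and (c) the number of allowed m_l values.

5d means n = 5, l = 2.
For m_l = -1: cos θ = -1/√6, θ ≈ 114.09°.
|L| − L_z,max = (√6 − 2)ℏ ≈ 0.4495ℏ.
There are 2l+1 = 5 values of m_l.

θ(m_l=-1) ≈ 114.09°; |L|−L_z,max ≈ 0.4495ℏ; 5 values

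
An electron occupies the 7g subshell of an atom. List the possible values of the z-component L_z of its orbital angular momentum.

L_z ∈ {−4ℏ, −3ℏ, −2ℏ, −ℏ, 0, ℏ, 2ℏ, 3ℏ, 4ℏ}

The 7g subshell has l = 4.
L_z = m_l ℏ with m_l ranging from −l to +l in integer steps.
For l = 4: m_l ∈ {-4, -3, -2, -1, 0, 1, 2, 3, 4}.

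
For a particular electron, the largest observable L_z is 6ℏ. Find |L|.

The maximum L_z equals lℏ, giving l = 6.
Then |L| = ℏ√(6·7) = √42 ℏ.

|L| = √42 ℏ ≈ 6.481ℏ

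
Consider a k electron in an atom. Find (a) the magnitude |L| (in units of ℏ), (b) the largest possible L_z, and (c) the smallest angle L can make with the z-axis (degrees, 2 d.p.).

|L| = 2√14 ℏ ≈ 7.483ℏ; L_z,max = 7ℏ; θ_min ≈ 20.70°

A k state has l = 7.
|L| = ℏ√(7·8) = 2√14 ℏ ≈ 7.483ℏ.
L_z,max = lℏ = 7ℏ.
cos θ_min = 7/√56, so θ_min ≈ 20.70°.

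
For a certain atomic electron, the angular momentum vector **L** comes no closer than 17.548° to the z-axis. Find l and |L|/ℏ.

l = 10, |L| = √110 ℏ ≈ 10.488ℏ

cos θ_min = l/√(l(l+1)) = √(l/(l+1)), so l/(l+1) = cos²(17.548°) = 0.9091.
Thus l = 0.9091/(1 − 0.9091) ≈ 10.
Then |L| = ℏ√(10·11) = √110 ℏ.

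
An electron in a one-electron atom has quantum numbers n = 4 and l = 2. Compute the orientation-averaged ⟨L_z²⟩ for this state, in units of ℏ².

m_l runs from −2 to 2, i.e. {-2, -1, 0, 1, 2}.
⟨L_z²⟩ = ℏ²·(Σ m_l²)/(2l+1) = ℏ²·10/5 = 2ℏ².

⟨L_z²⟩ = 2 ℏ²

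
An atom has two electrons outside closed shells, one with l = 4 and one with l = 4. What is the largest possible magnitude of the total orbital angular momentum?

Angular momentum addition gives L = |l₁ − l₂|, …, l₁ + l₂.
Allowed values: L = 0, 1, 2, 3, 4, 5, 6, 7, 8.
The largest magnitude corresponds to L = 8: |L_tot| = ℏ√(8·9) = 6√2 ℏ.

|L_tot|_max = 6√2 ℏ ≈ 8.485ℏ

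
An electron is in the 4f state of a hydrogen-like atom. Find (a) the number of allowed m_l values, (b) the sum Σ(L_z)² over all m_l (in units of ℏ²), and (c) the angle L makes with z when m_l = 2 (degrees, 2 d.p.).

7 values; Σ(L_z)² = 28 ℏ²; θ(m_l=2) ≈ 54.74°

For 4f, l = 3.
There are 2l+1 = 7 values of m_l.
Σ m_l² = 28, so Σ(L_z)² = 28 ℏ².
For m_l = 2: cos θ = 2/√12, θ ≈ 54.74°.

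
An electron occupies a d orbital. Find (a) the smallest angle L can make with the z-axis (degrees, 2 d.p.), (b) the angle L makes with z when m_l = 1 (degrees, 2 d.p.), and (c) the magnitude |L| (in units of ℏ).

θ_min ≈ 35.26°; θ(m_l=1) ≈ 65.91°; |L| = √6 ℏ ≈ 2.449ℏ

A d state has l = 2.
cos θ_min = 2/√6, so θ_min ≈ 35.26°.
For m_l = 1: cos θ = 1/√6, θ ≈ 65.91°.
|L| = ℏ√(2·3) = √6 ℏ ≈ 2.449ℏ.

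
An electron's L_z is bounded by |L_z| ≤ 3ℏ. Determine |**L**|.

|L| = 2√3 ℏ ≈ 3.464ℏ

L_z,max = lℏ, so l = 3.
Then |L| = ℏ√(3·4) = 2√3 ℏ.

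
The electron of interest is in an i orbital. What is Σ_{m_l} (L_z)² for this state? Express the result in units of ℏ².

For an i orbital, l = 6.
m_l ∈ {-6, -5, -4, -3, -2, -1, 0, 1, 2, 3, 4, 5, 6}.
Σ m_l² = l(l+1)(2l+1)/3 = 6·7·13/3 = 182.

Σ(L_z)² = 182 ℏ²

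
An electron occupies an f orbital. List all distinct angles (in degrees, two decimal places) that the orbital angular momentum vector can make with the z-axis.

θ ∈ {30.00°, 54.74°, 73.22°, 90.00°, 106.78°, 125.26°, 150.00°}

F corresponds to l = 3.
|L| = ℏ√(l(l+1)) = 2√3 ℏ.
cos θ = m_l/√12 for each m_l ∈ {-3, -2, -1, 0, 1, 2, 3}.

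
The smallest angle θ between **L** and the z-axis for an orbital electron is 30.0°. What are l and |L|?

At minimum angle, m_l = l, so cos θ = l/√(l(l+1)); cos²θ = l/(l+1) = 0.7500.
Thus l = 0.7500/(1 − 0.7500) ≈ 3.
Then |L| = ℏ√(3·4) = 2√3 ℏ.

l = 3, |L| = 2√3 ℏ ≈ 3.464ℏ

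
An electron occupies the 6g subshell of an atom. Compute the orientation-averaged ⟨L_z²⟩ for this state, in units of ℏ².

⟨L_z²⟩ = 6.667 ℏ²

6g means n = 6, l = 4.
m_l runs from −4 to 4, i.e. {-4, -3, -2, -1, 0, 1, 2, 3, 4}.
Average of L_z² over 9 states: 60/9 ℏ² = 6.667 ℏ².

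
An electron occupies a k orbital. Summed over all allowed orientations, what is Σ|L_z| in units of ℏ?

A k state has l = 7.
The allowed m_l values are -7, -6, -5, -4, -3, -2, -1, 0, 1, 2, 3, 4, 5, 6, 7.
Σ|m_l| = l(l+1) = 56.

Σ|L_z| = 56 ℏ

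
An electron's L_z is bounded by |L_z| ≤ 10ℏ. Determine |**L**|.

|L| = √110 ℏ ≈ 10.488ℏ

L_z,max = lℏ, so l = 10.
Then |L| = ℏ√(10·11) = √110 ℏ.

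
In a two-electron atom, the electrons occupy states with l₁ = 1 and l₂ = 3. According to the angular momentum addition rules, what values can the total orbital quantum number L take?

L = 2, 3, 4

Angular momentum addition gives L = |l₁ − l₂|, …, l₁ + l₂.
L ∈ {2, 3, 4}.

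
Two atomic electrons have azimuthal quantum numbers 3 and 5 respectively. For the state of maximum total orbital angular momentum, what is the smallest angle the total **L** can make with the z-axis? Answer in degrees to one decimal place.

Angular momentum addition gives L = |l₁ − l₂|, …, l₁ + l₂.
L ∈ {2, 3, 4, 5, 6, 7, 8}.
The maximum is L = 8, with |L_tot| = ℏ√(8·9) = 6√2 ℏ.
The minimum angle with z is arccos(8/√72) ≈ 19.5°.

θ_min ≈ 19.5°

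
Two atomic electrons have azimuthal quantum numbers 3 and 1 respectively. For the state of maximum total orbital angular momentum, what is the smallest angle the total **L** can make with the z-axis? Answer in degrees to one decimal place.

θ_min ≈ 26.6°

By the triangle rule, |l₁ − l₂| ≤ L ≤ l₁ + l₂.
Allowed values: L = 2, 3, 4.
The maximum is L = 4, with |L_tot| = ℏ√(4·5) = 2√5 ℏ.
The minimum angle with z is arccos(4/√20) ≈ 26.6°.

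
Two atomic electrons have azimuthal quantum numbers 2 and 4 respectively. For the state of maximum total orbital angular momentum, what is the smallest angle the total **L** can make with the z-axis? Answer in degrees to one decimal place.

θ_min ≈ 22.2°

By the triangle rule, |l₁ − l₂| ≤ L ≤ l₁ + l₂.
Allowed values: L = 2, 3, 4, 5, 6.
The maximum is L = 6, with |L_tot| = ℏ√(6·7) = √42 ℏ.
The minimum angle with z is arccos(6/√42) ≈ 22.2°.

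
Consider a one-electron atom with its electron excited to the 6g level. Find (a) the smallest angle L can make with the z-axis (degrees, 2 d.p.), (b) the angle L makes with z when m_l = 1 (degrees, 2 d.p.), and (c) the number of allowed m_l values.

θ_min ≈ 26.57°; θ(m_l=1) ≈ 77.08°; 9 values

The 6g level has l = 4.
cos θ_min = 4/√20, so θ_min ≈ 26.57°.
For m_l = 1: cos θ = 1/√20, θ ≈ 77.08°.
There are 2l+1 = 9 values of m_l.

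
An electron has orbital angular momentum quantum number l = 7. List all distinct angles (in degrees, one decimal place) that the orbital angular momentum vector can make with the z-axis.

θ ∈ {20.7°, 36.7°, 48.1°, 57.7°, 66.4°, 74.5°, 82.3°, 90.0°, 97.7°, 105.5°, 113.6°, 122.3°, 131.9°, 143.3°, 159.3°}

|L|² = l(l+1)ℏ² = 56ℏ², so |L| = 2√14 ℏ.
cos θ = m_l/√56 for each m_l ∈ {-7, -6, -5, -4, -3, -2, -1, 0, 1, 2, 3, 4, 5, 6, 7}.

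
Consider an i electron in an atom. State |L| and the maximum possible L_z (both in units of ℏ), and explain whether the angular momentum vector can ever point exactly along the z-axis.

No: L_z,max = 6ℏ < |L| = √42 ℏ ≈ 6.481ℏ

For an i orbital, l = 6.
|L| = √42 ℏ ≈ 6.4807ℏ, while L_z,max = lℏ = 6ℏ.
Since |L| > L_z,max, the vector can never point exactly along z; the closest it comes is θ_min = arccos(6/√42) ≈ 22.2°.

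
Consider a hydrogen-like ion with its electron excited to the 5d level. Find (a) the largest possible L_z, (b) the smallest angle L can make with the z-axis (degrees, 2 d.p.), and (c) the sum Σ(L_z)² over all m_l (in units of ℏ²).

L_z,max = 2ℏ; θ_min ≈ 35.26°; Σ(L_z)² = 10 ℏ²

The 5d level has l = 2.
L_z,max = lℏ = 2ℏ.
cos θ_min = 2/√6, so θ_min ≈ 35.26°.
Σ m_l² = 10, so Σ(L_z)² = 10 ℏ².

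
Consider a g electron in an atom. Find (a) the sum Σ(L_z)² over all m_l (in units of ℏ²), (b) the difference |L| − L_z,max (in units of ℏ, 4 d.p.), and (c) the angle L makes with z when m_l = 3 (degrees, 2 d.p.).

For a g orbital, l = 4.
Σ m_l² = 60, so Σ(L_z)² = 60 ℏ².
|L| − L_z,max = (2√5 − 4)ℏ ≈ 0.4721ℏ.
For m_l = 3: cos θ = 3/√20, θ ≈ 47.87°.

Σ(L_z)² = 60 ℏ²; |L|−L_z,max ≈ 0.4721ℏ; θ(m_l=3) ≈ 47.87°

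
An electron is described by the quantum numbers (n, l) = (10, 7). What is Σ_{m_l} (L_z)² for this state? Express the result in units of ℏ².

The allowed m_l values are -7, -6, -5, -4, -3, -2, -1, 0, 1, 2, 3, 4, 5, 6, 7.
Summing m² from −7 to 7: Σ m_l² = 280.

Σ(L_z)² = 280 ℏ²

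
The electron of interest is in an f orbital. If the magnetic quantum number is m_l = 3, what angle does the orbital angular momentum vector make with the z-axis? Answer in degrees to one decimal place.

θ ≈ 30.0°

For an f orbital, l = 3.
|L| = ℏ√(l(l+1)) = 2√3 ℏ.
L_z = m_l ℏ = 3ℏ.
cos θ = L_z/|L| = 3/√12, so θ ≈ 30.0°.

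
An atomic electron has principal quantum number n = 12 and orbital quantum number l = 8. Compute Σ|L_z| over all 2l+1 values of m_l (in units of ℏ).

Σ|L_z| = 72 ℏ

The allowed m_l values are -8, -7, -6, -5, -4, -3, -2, -1, 0, 1, 2, 3, 4, 5, 6, 7, 8.
Σ|m_l| = l(l+1) = 72.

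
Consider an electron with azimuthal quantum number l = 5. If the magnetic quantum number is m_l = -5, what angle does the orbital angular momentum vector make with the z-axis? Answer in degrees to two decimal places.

θ ≈ 155.91°

|L| = ℏ√(l(l+1)) = √30 ℏ.
L_z = m_l ℏ = −5ℏ.
cos θ = L_z/|L| = -5/√30, so θ ≈ 155.91°.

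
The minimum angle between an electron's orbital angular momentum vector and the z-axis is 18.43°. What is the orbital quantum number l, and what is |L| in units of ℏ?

cos θ_min = l/√(l(l+1)) = √(l/(l+1)), so l/(l+1) = cos²(18.43°) = 0.9001.
Thus l = 0.9001/(1 − 0.9001) ≈ 9.
Then |L| = ℏ√(9·10) = 3√10 ℏ.

l = 9, |L| = 3√10 ℏ ≈ 9.487ℏ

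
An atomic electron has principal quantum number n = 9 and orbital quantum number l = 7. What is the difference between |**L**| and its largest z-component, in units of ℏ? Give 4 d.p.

|L| = 2√14 ℏ ≈ 7.4833ℏ, while L_z,max = lℏ = 7ℏ.
The difference is (2√14 − 7)ℏ ≈ 0.4833ℏ.

|L| − L_z,max ≈ 0.4833ℏ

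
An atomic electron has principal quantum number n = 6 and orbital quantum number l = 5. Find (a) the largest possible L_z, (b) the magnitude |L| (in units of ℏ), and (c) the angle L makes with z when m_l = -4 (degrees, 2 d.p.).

L_z,max = lℏ = 5ℏ.
|L| = ℏ√(5·6) = √30 ℏ ≈ 5.477ℏ.
For m_l = -4: cos θ = -4/√30, θ ≈ 136.91°.

L_z,max = 5ℏ; |L| = √30 ℏ ≈ 5.477ℏ; θ(m_l=-4) ≈ 136.91°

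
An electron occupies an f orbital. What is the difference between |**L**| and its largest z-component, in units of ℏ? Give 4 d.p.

F corresponds to l = 3.
|L| = 2√3 ℏ ≈ 3.4641ℏ, while L_z,max = lℏ = 3ℏ.
The difference is (2√3 − 3)ℏ ≈ 0.4641ℏ.

|L| − L_z,max ≈ 0.4641ℏ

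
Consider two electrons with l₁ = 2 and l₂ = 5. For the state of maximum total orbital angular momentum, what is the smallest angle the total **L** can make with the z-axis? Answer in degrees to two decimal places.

θ_min ≈ 20.70°

The total orbital quantum number L ranges from |l₁ − l₂| to l₁ + l₂ in integer steps.
Allowed values: L = 3, 4, 5, 6, 7.
The maximum is L = 7, with |L_tot| = ℏ√(7·8) = 2√14 ℏ.
The minimum angle with z is arccos(7/√56) ≈ 20.70°.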